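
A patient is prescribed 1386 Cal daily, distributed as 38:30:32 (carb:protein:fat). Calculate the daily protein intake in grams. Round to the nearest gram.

104 g/day

Protein energy = 30% × 1386 = 415.8 kcal.
At 4 kcal/g: 415.8 ÷ 4 = 103.95 g.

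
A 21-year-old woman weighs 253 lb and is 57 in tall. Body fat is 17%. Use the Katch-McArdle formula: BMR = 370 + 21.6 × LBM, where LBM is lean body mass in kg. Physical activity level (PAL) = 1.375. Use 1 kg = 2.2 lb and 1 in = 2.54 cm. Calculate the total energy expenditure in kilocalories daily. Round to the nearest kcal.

Convert to metric: weight = 253 ÷ 2.2 = 115 kg; height = 57 × 2.54 = 144.78 cm.
LBM = 115 × (1 − 0.17) = 95.45 kg. Katch-McArdle: BMR = 370 + 21.6 × 95.45 = 2431.72 kcal/day.
TEE = BMR × activity factor = 2431.72 × 1.375 = 3343.615 kcal/day.

3344 kilocalories daily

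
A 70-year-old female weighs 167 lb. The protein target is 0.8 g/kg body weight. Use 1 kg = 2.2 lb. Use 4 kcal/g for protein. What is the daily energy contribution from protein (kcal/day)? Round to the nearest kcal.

Weight in kg = 167 ÷ 2.2 = 75.9091 kg.
Protein = 0.8 g/kg × 75.9091 kg = 60.7273 g/day.
Protein energy = 60.7273 g × 4 kcal/g = 242.9091 kcal/day.

243 kcal/day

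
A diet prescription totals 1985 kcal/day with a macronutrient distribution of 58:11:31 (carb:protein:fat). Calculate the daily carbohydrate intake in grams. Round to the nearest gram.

288 g/day

Carbohydrate energy = 58% × 1985 = 1151.3 kcal.
At 4 kcal/g: 1151.3 ÷ 4 = 287.825 g.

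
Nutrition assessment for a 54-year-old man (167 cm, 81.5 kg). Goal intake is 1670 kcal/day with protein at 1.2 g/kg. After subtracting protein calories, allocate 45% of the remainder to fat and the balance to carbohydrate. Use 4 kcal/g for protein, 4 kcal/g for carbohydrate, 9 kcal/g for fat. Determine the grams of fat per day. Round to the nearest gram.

Protein = 1.2 × 81.5 = 97.8 g → 97.8 × 4 = 391.2 kcal.
Non-protein calories = 1670 − 391.2 = 1278.8 kcal.
Fat: 45% × 1278.8 = 575.46 kcal; carbohydrate: 703.34 kcal.
Fat: 575.46 kcal ÷ 9 kcal/g = 63.94 g.

64 g/day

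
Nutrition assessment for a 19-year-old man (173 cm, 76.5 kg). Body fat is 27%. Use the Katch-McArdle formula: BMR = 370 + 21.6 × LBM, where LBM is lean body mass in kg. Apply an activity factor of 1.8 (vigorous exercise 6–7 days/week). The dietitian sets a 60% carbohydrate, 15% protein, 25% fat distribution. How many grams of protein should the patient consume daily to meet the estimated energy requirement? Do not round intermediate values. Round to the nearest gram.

106 g/day

LBM = 76.5 × (1 − 0.27) = 55.845 kg. Katch-McArdle: BMR = 370 + 21.6 × 55.845 = 1576.252 kcal/day.
TEE = 1576.252 × 1.8 = 2837.2536 kcal/day.
Protein energy = 15% × 2837.2536 = 425.588 kcal.
Protein = 425.588 ÷ 4 kcal/g = 106.397 g.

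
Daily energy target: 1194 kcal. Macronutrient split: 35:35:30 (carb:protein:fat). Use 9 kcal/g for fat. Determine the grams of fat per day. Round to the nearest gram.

40 g/day

Fat energy = 30% × 1194 = 358.2 kcal.
At 9 kcal/g: 358.2 ÷ 9 = 39.8 g.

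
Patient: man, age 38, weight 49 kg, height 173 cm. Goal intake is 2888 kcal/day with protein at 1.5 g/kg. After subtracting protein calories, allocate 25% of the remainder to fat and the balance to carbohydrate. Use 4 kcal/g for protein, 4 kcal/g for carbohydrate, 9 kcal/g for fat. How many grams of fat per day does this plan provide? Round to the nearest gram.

72 g/day

Protein = 1.5 × 49 = 73.5 g → 73.5 × 4 = 294 kcal.
Non-protein calories = 2888 − 294 = 2594 kcal.
Fat: 25% × 2594 = 648.5 kcal; carbohydrate: 1945.5 kcal.
Fat: 648.5 kcal ÷ 9 kcal/g = 72.0556 g.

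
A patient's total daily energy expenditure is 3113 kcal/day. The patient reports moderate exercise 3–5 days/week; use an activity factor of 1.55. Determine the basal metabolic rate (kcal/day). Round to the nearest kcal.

2008 kcal/day

BMR = TEE ÷ activity factor = 3113 ÷ 1.55 = 2008.3871 kcal/day.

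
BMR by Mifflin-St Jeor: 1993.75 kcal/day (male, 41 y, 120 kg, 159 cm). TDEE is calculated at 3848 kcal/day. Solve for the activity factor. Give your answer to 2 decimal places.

1.93

Activity factor = TEE ÷ BMR = 3848 ÷ 1993.75 = 1.93.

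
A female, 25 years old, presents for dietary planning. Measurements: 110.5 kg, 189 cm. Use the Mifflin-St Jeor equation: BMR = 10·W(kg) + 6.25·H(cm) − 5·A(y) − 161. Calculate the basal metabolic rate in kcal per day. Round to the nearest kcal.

2000 kcal per day

Mifflin-St Jeor (female): BMR = 10(110.5) + 6.25(189) − 5(25) − 161 = 1105 + 1181.25 − 125 − 161 = 2000.25 kcal/day.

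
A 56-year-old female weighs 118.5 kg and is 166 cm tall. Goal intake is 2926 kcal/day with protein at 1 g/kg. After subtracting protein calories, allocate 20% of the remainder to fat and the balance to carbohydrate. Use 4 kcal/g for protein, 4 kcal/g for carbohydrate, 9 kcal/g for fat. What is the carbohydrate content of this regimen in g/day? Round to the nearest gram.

490 g/day

Protein = 1 × 118.5 = 118.5 g → 118.5 × 4 = 474 kcal.
Non-protein calories = 2926 − 474 = 2452 kcal.
Fat: 20% × 2452 = 490.4 kcal; carbohydrate: 1961.6 kcal.
Carbohydrate: 1961.6 kcal ÷ 4 kcal/g = 490.4 g.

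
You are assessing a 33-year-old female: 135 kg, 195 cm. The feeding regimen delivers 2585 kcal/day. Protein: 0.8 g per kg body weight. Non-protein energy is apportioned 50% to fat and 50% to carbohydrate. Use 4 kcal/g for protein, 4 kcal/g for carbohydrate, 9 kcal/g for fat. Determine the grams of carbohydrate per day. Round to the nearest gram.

269 g/day

Protein = 0.8 × 135 = 108 g → 108 × 4 = 432 kcal.
Non-protein calories = 2585 − 432 = 2153 kcal.
Fat: 50% × 2153 = 1076.5 kcal; carbohydrate: 1076.5 kcal.
Carbohydrate: 1076.5 kcal ÷ 4 kcal/g = 269.125 g.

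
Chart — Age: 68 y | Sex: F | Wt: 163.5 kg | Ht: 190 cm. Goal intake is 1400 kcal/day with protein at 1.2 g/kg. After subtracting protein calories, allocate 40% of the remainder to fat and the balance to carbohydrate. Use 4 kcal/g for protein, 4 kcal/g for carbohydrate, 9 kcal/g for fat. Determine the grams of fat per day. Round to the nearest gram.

Protein = 1.2 × 163.5 = 196.2 g → 196.2 × 4 = 784.8 kcal.
Non-protein calories = 1400 − 784.8 = 615.2 kcal.
Fat: 40% × 615.2 = 246.08 kcal; carbohydrate: 369.12 kcal.
Fat: 246.08 kcal ÷ 9 kcal/g = 27.3422 g.

27 g/day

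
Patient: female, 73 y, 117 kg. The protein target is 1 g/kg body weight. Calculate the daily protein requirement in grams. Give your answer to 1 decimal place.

117.0 g/day

Protein = 1 g/kg × 117 kg = 117 g/day.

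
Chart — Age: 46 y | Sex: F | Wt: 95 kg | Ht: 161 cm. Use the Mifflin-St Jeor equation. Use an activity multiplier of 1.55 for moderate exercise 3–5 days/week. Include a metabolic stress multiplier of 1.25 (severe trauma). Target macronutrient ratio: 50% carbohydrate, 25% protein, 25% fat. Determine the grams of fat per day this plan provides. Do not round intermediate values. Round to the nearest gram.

84 g/day

Mifflin-St Jeor (female): BMR = 10(95) + 6.25(161) − 5(46) − 161 = 950 + 1006.25 − 230 − 161 = 1565.25 kcal/day.
TEE = 1565.25 × 1.55 = 2426.1375 kcal/day.
With stress factor 1.25: 2426.1375 × 1.25 = 3032.6719 kcal/day.
Fat energy = 25% × 3032.6719 = 758.168 kcal.
Fat = 758.168 ÷ 9 kcal/g = 84.2409 g.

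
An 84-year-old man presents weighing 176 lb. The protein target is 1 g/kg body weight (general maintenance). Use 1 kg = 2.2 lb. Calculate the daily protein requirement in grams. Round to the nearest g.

80 g/day

Weight in kg = 176 ÷ 2.2 = 80 kg.
Protein = 1 g/kg × 80 kg = 80 g/day.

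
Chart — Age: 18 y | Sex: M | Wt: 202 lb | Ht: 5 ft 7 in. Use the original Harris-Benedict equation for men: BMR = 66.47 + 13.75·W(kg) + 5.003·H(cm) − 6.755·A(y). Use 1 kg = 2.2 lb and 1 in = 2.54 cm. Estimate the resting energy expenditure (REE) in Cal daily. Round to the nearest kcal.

2059 Cal daily

Convert to metric: weight = 202 ÷ 2.2 = 91.8182 kg; height = (5×12 + 7) × 2.54 = 67 × 2.54 = 170.18 cm.
Harris-Benedict: BMR = 66.47 + 13.75(91.8182) + 5.003(170.18) − 6.755(18) = 2058.7905 kcal/day.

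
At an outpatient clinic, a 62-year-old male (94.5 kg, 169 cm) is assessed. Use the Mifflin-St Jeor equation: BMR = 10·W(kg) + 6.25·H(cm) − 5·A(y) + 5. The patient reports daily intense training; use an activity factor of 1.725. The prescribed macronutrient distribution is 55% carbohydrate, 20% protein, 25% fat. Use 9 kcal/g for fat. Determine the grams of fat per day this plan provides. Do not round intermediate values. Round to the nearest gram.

Mifflin-St Jeor (male): BMR = 10(94.5) + 6.25(169) − 5(62) + 5 = 945 + 1056.25 − 310 + 5 = 1696.25 kcal/day.
TEE = 1696.25 × 1.725 = 2926.0313 kcal/day.
Fat energy = 25% × 2926.0313 = 731.5078 kcal.
Fat = 731.5078 ÷ 9 kcal/g = 81.2786 g.

81 g/day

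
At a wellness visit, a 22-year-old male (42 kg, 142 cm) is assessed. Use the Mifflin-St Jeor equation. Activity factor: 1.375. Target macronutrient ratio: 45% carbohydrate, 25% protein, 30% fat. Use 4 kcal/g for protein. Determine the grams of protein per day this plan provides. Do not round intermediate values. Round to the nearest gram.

103 g/day

Mifflin-St Jeor (male): BMR = 10(42) + 6.25(142) − 5(22) + 5 = 420 + 887.5 − 110 + 5 = 1202.5 kcal/day.
TEE = 1202.5 × 1.375 = 1653.4375 kcal/day.
Protein energy = 25% × 1653.4375 = 413.3594 kcal.
Protein = 413.3594 ÷ 4 kcal/g = 103.3398 g.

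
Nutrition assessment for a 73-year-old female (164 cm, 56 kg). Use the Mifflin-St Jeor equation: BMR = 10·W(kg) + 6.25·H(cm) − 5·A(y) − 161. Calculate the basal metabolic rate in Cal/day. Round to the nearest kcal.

Mifflin-St Jeor (female): BMR = 10(56) + 6.25(164) − 5(73) − 161 = 560 + 1025 − 365 − 161 = 1059 kcal/day.

1059 Cal/day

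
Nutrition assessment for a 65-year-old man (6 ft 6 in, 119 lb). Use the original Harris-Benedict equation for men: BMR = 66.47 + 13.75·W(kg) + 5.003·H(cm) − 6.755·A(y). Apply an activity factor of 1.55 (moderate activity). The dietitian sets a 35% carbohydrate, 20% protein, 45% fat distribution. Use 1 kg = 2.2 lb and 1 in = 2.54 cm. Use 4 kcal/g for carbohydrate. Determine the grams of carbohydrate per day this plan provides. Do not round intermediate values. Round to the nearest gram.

Convert to metric: weight = 119 ÷ 2.2 = 54.0909 kg; height = (6×12 + 6) × 2.54 = 78 × 2.54 = 198.12 cm.
Harris-Benedict: BMR = 66.47 + 13.75(54.0909) + 5.003(198.12) − 6.755(65) = 1362.3394 kcal/day.
TEE = 1362.3394 × 1.55 = 2111.626 kcal/day.
Carbohydrate energy = 35% × 2111.626 = 739.0691 kcal.
Carbohydrate = 739.0691 ÷ 4 kcal/g = 184.7673 g.

185 g/day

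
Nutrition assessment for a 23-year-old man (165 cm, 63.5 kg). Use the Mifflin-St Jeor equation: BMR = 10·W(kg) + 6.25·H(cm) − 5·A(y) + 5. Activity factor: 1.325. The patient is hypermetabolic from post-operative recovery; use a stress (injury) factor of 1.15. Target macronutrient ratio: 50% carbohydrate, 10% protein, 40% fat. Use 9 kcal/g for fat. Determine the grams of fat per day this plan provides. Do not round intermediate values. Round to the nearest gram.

Mifflin-St Jeor (male): BMR = 10(63.5) + 6.25(165) − 5(23) + 5 = 635 + 1031.25 − 115 + 5 = 1556.25 kcal/day.
TEE = 1556.25 × 1.325 = 2062.0313 kcal/day.
With stress factor 1.15: 2062.0313 × 1.15 = 2371.3359 kcal/day.
Fat energy = 40% × 2371.3359 = 948.5344 kcal.
Fat = 948.5344 ÷ 9 kcal/g = 105.3927 g.

105 g/day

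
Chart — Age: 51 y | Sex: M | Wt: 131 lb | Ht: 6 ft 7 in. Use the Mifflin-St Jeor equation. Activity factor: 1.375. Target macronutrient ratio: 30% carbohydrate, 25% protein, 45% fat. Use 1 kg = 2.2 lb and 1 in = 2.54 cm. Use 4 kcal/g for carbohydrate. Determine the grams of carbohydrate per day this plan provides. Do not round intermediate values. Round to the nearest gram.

Convert to metric: weight = 131 ÷ 2.2 = 59.5455 kg; height = (6×12 + 7) × 2.54 = 79 × 2.54 = 200.66 cm.
Mifflin-St Jeor (male): BMR = 10(59.5455) + 6.25(200.66) − 5(51) + 5 = 595.4545 + 1254.125 − 255 + 5 = 1599.5795 kcal/day.
TEE = 1599.5795 × 1.375 = 2199.4219 kcal/day.
Carbohydrate energy = 30% × 2199.4219 = 659.8266 kcal.
Carbohydrate = 659.8266 ÷ 4 kcal/g = 164.9566 g.

165 g/day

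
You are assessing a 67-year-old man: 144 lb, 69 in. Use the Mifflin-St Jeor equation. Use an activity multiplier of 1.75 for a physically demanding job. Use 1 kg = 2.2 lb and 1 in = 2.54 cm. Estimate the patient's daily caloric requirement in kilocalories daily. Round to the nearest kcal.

2485 kilocalories daily

Convert to metric: weight = 144 ÷ 2.2 = 65.4545 kg; height = 69 × 2.54 = 175.26 cm.
Mifflin-St Jeor (male): BMR = 10(65.4545) + 6.25(175.26) − 5(67) + 5 = 654.5455 + 1095.375 − 335 + 5 = 1419.9205 kcal/day.
TEE = BMR × activity factor = 1419.9205 × 1.75 = 2484.8608 kcal/day.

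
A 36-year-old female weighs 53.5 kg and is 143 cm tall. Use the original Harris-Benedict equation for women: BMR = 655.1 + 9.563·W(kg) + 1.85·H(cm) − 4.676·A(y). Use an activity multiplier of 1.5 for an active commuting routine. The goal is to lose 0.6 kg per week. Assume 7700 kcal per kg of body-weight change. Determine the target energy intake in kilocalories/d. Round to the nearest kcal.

Harris-Benedict: BMR = 655.1 + 9.563(53.5) + 1.85(143) − 4.676(36) = 1262.9345 kcal/day.
TEE = 1262.9345 × 1.5 = 1894.4018 kcal/day.
Required daily deficit = 0.6 × 7700 ÷ 7 = 660 kcal/day.
Target intake = 1894.4018 − 660 = 1234.4018 kcal/day.

1234 kilocalories/d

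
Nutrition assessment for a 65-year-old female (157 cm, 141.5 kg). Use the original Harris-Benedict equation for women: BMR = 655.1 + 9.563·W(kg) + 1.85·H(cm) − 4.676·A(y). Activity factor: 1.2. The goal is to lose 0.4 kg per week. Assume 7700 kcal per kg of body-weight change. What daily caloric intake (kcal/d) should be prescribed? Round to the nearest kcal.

1954 kcal/d

Harris-Benedict: BMR = 655.1 + 9.563(141.5) + 1.85(157) − 4.676(65) = 1994.7745 kcal/day.
TEE = 1994.7745 × 1.2 = 2393.7294 kcal/day.
Required daily deficit = 0.4 × 7700 ÷ 7 = 440 kcal/day.
Target intake = 2393.7294 − 440 = 1953.7294 kcal/day.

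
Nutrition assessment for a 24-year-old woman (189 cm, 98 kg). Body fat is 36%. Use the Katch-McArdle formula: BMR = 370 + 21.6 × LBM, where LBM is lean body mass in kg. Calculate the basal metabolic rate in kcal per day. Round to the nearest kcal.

LBM = 98 × (1 − 0.36) = 62.72 kg. Katch-McArdle: BMR = 370 + 21.6 × 62.72 = 1724.752 kcal/day.

1725 kcal per day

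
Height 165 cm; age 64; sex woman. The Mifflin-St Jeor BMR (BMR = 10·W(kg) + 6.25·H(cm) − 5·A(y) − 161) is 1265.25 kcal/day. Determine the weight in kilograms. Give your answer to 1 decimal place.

1265.25 = 10·W + 6.25(165) − 5(64) − 161
10·W = 1265.25 − 550.25 = 715, so W = 71.5 kg.

71.5 kg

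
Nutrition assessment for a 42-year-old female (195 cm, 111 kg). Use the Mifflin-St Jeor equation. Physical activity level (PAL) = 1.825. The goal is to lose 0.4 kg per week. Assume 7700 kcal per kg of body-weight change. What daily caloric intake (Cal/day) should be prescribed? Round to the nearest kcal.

3133 Cal/day

Mifflin-St Jeor (female): BMR = 10(111) + 6.25(195) − 5(42) − 161 = 1110 + 1218.75 − 210 − 161 = 1957.75 kcal/day.
TEE = 1957.75 × 1.825 = 3572.8938 kcal/day.
Required daily deficit = 0.4 × 7700 ÷ 7 = 440 kcal/day.
Target intake = 3572.8938 − 440 = 3132.8938 kcal/day.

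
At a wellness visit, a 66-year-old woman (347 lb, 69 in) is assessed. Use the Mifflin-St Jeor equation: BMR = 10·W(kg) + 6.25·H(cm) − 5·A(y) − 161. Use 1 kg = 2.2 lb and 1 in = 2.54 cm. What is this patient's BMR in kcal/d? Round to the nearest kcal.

2182 kcal/d

Convert to metric: weight = 347 ÷ 2.2 = 157.7273 kg; height = 69 × 2.54 = 175.26 cm.
Mifflin-St Jeor (female): BMR = 10(157.7273) + 6.25(175.26) − 5(66) − 161 = 1577.2727 + 1095.375 − 330 − 161 = 2181.6477 kcal/day.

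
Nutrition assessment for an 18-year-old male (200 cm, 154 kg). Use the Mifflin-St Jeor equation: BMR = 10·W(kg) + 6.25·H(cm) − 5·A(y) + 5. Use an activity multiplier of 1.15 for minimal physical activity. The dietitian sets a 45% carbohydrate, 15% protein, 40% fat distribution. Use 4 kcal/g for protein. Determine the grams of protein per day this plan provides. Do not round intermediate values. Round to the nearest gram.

117 g/day

Mifflin-St Jeor (male): BMR = 10(154) + 6.25(200) − 5(18) + 5 = 1540 + 1250 − 90 + 5 = 2705 kcal/day.
TEE = 2705 × 1.15 = 3110.75 kcal/day.
Protein energy = 15% × 3110.75 = 466.6125 kcal.
Protein = 466.6125 ÷ 4 kcal/g = 116.6531 g.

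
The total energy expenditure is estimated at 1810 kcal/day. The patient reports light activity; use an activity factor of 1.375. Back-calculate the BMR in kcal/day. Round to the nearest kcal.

1316 kcal/day

BMR = TEE ÷ activity factor = 1810 ÷ 1.375 = 1316.3636 kcal/day.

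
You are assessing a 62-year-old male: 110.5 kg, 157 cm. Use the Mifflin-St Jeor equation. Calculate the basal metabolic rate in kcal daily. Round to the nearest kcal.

Mifflin-St Jeor (male): BMR = 10(110.5) + 6.25(157) − 5(62) + 5 = 1105 + 981.25 − 310 + 5 = 1781.25 kcal/day.

1781 kcal daily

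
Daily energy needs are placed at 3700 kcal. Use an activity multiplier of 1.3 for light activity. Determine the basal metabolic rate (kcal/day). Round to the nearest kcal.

2846 kcal/day

BMR = TEE ÷ activity factor = 3700 ÷ 1.3 = 2846.1538 kcal/day.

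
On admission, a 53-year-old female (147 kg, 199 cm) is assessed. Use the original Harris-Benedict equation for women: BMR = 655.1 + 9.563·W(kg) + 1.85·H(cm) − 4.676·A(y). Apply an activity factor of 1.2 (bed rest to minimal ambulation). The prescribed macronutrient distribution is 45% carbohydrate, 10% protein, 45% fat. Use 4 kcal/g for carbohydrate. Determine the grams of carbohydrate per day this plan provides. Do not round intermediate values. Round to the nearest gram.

294 g/day

Harris-Benedict: BMR = 655.1 + 9.563(147) + 1.85(199) − 4.676(53) = 2181.183 kcal/day.
TEE = 2181.183 × 1.2 = 2617.4196 kcal/day.
Carbohydrate energy = 45% × 2617.4196 = 1177.8388 kcal.
Carbohydrate = 1177.8388 ÷ 4 kcal/g = 294.4597 g.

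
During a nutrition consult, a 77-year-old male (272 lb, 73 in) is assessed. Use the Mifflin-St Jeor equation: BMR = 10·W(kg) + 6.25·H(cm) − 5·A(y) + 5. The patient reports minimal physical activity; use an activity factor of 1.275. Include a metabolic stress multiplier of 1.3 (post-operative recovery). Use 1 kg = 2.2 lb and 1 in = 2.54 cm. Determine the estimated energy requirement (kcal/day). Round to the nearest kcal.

3340 kcal/day

Convert to metric: weight = 272 ÷ 2.2 = 123.6364 kg; height = 73 × 2.54 = 185.42 cm.
Mifflin-St Jeor (male): BMR = 10(123.6364) + 6.25(185.42) − 5(77) + 5 = 1236.3636 + 1158.875 − 385 + 5 = 2015.2386 kcal/day.
TEE = BMR × activity factor = 2015.2386 × 1.275 = 2569.4293 kcal/day.
Apply stress factor: 2569.4293 × 1.3 = 3340.258 kcal/day.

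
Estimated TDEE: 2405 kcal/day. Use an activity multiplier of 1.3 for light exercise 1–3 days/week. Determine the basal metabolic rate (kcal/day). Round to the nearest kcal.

BMR = TEE ÷ activity factor = 2405 ÷ 1.3 = 1850 kcal/day.

1850 kcal/day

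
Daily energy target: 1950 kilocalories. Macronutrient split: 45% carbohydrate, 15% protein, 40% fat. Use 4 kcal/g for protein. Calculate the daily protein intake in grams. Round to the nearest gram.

73 g/day

Protein energy = 15% × 1950 = 292.5 kcal.
At 4 kcal/g: 292.5 ÷ 4 = 73.125 g.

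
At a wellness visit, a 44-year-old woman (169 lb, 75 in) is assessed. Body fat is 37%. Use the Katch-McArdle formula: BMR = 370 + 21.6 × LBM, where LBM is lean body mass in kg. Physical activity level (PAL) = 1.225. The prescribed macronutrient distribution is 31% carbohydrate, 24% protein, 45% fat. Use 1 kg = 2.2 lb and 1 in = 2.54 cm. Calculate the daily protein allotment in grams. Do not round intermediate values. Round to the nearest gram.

Convert to metric: weight = 169 ÷ 2.2 = 76.8182 kg; height = 75 × 2.54 = 190.5 cm.
LBM = 76.8182 × (1 − 0.37) = 48.3955 kg. Katch-McArdle: BMR = 370 + 21.6 × 48.3955 = 1415.3418 kcal/day.
TEE = 1415.3418 × 1.225 = 1733.7937 kcal/day.
Protein energy = 24% × 1733.7937 = 416.1105 kcal.
Protein = 416.1105 ÷ 4 kcal/g = 104.0276 g.

104 g/day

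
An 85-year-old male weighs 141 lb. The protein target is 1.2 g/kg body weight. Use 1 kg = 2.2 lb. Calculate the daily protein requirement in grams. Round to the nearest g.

Weight in kg = 141 ÷ 2.2 = 64.0909 kg.
Protein = 1.2 g/kg × 64.0909 kg = 76.9091 g/day.

77 g/day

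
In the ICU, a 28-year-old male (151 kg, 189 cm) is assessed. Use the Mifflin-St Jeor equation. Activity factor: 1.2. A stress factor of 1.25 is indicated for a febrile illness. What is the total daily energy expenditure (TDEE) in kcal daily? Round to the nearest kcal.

3834 kcal daily

Mifflin-St Jeor (male): BMR = 10(151) + 6.25(189) − 5(28) + 5 = 1510 + 1181.25 − 140 + 5 = 2556.25 kcal/day.
TEE = BMR × activity factor = 2556.25 × 1.2 = 3067.5 kcal/day.
Apply stress factor: 3067.5 × 1.25 = 3834.375 kcal/day.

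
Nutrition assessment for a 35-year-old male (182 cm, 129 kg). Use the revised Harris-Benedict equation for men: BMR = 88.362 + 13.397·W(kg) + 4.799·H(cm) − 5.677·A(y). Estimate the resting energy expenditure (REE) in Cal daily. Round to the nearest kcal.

Harris-Benedict: BMR = 88.362 + 13.397(129) + 4.799(182) − 5.677(35) = 2491.298 kcal/day.

2491 Cal daily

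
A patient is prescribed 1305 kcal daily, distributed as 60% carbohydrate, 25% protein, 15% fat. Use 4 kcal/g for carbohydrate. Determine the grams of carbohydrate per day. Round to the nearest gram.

196 g/day

Carbohydrate energy = 60% × 1305 = 783 kcal.
At 4 kcal/g: 783 ÷ 4 = 195.75 g.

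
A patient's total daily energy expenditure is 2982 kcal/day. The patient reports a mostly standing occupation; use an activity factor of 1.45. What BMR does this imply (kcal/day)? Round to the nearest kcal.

2057 kcal/day

BMR = TEE ÷ activity factor = 2982 ÷ 1.45 = 2056.5517 kcal/day.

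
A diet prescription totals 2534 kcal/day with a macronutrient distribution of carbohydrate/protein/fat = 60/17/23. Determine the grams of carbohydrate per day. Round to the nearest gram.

Carbohydrate energy = 60% × 2534 = 1520.4 kcal.
At 4 kcal/g: 1520.4 ÷ 4 = 380.1 g.

380 g/day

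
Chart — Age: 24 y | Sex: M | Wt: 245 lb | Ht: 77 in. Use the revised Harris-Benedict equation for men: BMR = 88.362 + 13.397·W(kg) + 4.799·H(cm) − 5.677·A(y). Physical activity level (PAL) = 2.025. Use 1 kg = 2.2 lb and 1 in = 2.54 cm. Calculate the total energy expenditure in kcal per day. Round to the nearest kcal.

4825 kcal per day

Convert to metric: weight = 245 ÷ 2.2 = 111.3636 kg; height = 77 × 2.54 = 195.58 cm.
Harris-Benedict: BMR = 88.362 + 13.397(111.3636) + 4.799(195.58) − 5.677(24) = 2382.6411 kcal/day.
TEE = BMR × activity factor = 2382.6411 × 2.025 = 4824.8481 kcal/day.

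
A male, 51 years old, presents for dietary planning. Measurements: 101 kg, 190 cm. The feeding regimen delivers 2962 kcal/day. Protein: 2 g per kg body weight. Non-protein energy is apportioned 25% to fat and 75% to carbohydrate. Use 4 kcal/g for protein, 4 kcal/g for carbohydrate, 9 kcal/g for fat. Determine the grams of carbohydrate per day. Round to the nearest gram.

Protein = 2 × 101 = 202 g → 202 × 4 = 808 kcal.
Non-protein calories = 2962 − 808 = 2154 kcal.
Fat: 25% × 2154 = 538.5 kcal; carbohydrate: 1615.5 kcal.
Carbohydrate: 1615.5 kcal ÷ 4 kcal/g = 403.875 g.

404 g/day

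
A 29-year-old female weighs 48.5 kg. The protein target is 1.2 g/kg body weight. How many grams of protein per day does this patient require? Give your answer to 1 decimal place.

58.2 g/day

Protein = 1.2 g/kg × 48.5 kg = 58.2 g/day.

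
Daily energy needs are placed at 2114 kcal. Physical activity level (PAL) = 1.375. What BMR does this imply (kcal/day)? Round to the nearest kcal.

1537 kcal/day

BMR = TEE ÷ activity factor = 2114 ÷ 1.375 = 1537.4545 kcal/day.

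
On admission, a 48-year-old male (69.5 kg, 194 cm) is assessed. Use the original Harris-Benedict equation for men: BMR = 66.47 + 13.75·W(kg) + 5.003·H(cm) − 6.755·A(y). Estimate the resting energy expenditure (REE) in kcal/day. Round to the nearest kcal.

1668 kcal/day

Harris-Benedict: BMR = 66.47 + 13.75(69.5) + 5.003(194) − 6.755(48) = 1668.437 kcal/day.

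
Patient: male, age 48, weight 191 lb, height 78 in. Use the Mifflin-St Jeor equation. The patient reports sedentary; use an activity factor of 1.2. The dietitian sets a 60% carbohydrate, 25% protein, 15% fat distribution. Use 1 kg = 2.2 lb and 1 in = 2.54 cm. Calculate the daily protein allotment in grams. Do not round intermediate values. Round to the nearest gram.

140 g/day

Convert to metric: weight = 191 ÷ 2.2 = 86.8182 kg; height = 78 × 2.54 = 198.12 cm.
Mifflin-St Jeor (male): BMR = 10(86.8182) + 6.25(198.12) − 5(48) + 5 = 868.1818 + 1238.25 − 240 + 5 = 1871.4318 kcal/day.
TEE = 1871.4318 × 1.2 = 2245.7182 kcal/day.
Protein energy = 25% × 2245.7182 = 561.4295 kcal.
Protein = 561.4295 ÷ 4 kcal/g = 140.3574 g.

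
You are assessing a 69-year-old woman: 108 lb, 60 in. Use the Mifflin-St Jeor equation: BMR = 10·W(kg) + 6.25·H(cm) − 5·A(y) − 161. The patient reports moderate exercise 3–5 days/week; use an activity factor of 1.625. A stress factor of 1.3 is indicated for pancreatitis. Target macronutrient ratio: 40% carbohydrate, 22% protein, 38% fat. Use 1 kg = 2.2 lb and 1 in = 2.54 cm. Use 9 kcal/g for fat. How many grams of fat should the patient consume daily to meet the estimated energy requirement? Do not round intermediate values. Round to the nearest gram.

84 g/day

Convert to metric: weight = 108 ÷ 2.2 = 49.0909 kg; height = 60 × 2.54 = 152.4 cm.
Mifflin-St Jeor (female): BMR = 10(49.0909) + 6.25(152.4) − 5(69) − 161 = 490.9091 + 952.5 − 345 − 161 = 937.4091 kcal/day.
TEE = 937.4091 × 1.625 = 1523.2898 kcal/day.
With stress factor 1.3: 1523.2898 × 1.3 = 1980.2767 kcal/day.
Fat energy = 38% × 1980.2767 = 752.5051 kcal.
Fat = 752.5051 ÷ 9 kcal/g = 83.6117 g.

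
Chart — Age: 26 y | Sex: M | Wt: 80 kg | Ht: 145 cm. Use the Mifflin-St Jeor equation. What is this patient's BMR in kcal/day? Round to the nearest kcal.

Mifflin-St Jeor (male): BMR = 10(80) + 6.25(145) − 5(26) + 5 = 800 + 906.25 − 130 + 5 = 1581.25 kcal/day.

1581 kcal/day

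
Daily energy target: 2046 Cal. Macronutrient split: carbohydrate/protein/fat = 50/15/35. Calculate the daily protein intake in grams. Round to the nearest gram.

77 g/day

Protein energy = 15% × 2046 = 306.9 kcal.
At 4 kcal/g: 306.9 ÷ 4 = 76.725 g.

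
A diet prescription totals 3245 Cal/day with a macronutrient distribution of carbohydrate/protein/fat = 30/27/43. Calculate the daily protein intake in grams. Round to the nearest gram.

Protein energy = 27% × 3245 = 876.15 kcal.
At 4 kcal/g: 876.15 ÷ 4 = 219.0375 g.

219 g/day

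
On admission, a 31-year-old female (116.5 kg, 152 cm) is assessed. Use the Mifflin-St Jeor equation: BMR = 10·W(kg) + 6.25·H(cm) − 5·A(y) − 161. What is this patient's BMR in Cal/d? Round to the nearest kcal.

Mifflin-St Jeor (female): BMR = 10(116.5) + 6.25(152) − 5(31) − 161 = 1165 + 950 − 155 − 161 = 1799 kcal/day.

1799 Cal/d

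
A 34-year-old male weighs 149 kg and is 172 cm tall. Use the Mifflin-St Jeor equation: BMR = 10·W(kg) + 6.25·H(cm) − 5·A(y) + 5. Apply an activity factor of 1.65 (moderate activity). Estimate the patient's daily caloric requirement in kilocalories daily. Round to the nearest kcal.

3960 kilocalories daily

Mifflin-St Jeor (male): BMR = 10(149) + 6.25(172) − 5(34) + 5 = 1490 + 1075 − 170 + 5 = 2400 kcal/day.
TEE = BMR × activity factor = 2400 × 1.65 = 3960 kcal/day.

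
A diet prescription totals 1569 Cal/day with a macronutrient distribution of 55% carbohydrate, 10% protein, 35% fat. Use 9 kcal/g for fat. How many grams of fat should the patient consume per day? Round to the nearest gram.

61 g/day

Fat energy = 35% × 1569 = 549.15 kcal.
At 9 kcal/g: 549.15 ÷ 9 = 61.0167 g.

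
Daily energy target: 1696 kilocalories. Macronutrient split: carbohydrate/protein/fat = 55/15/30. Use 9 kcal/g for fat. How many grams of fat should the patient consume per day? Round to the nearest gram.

Fat energy = 30% × 1696 = 508.8 kcal.
At 9 kcal/g: 508.8 ÷ 9 = 56.5333 g.

57 g/day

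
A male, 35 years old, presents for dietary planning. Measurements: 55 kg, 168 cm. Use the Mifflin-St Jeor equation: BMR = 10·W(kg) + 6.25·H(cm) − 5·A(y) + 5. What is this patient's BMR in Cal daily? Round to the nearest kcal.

Mifflin-St Jeor (male): BMR = 10(55) + 6.25(168) − 5(35) + 5 = 550 + 1050 − 175 + 5 = 1430 kcal/day.

1430 Cal daily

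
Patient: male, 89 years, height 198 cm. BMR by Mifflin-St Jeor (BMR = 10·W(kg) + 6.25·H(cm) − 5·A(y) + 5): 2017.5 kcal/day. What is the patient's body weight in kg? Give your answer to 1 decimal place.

122.0 kg

2017.5 = 10·W + 6.25(198) − 5(89) + 5
10·W = 2017.5 − 797.5 = 1220, so W = 122 kg.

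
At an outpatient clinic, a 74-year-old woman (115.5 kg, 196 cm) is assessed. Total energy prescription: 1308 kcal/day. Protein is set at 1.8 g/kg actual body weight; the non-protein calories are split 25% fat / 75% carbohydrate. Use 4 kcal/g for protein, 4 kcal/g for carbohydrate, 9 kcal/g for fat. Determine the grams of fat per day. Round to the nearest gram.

13 g/day

Protein = 1.8 × 115.5 = 207.9 g → 207.9 × 4 = 831.6 kcal.
Non-protein calories = 1308 − 831.6 = 476.4 kcal.
Fat: 25% × 476.4 = 119.1 kcal; carbohydrate: 357.3 kcal.
Fat: 119.1 kcal ÷ 9 kcal/g = 13.2333 g.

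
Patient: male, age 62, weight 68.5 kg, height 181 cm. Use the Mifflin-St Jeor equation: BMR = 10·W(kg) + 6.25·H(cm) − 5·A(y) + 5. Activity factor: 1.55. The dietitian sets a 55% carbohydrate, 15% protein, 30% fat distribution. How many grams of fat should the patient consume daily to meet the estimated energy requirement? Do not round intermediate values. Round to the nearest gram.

78 g/day

Mifflin-St Jeor (male): BMR = 10(68.5) + 6.25(181) − 5(62) + 5 = 685 + 1131.25 − 310 + 5 = 1511.25 kcal/day.
TEE = 1511.25 × 1.55 = 2342.4375 kcal/day.
Fat energy = 30% × 2342.4375 = 702.7313 kcal.
Fat = 702.7313 ÷ 9 kcal/g = 78.0813 g.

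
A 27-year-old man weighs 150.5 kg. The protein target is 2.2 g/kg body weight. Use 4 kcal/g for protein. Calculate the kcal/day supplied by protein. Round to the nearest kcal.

Protein = 2.2 g/kg × 150.5 kg = 331.1 g/day.
Protein energy = 331.1 g × 4 kcal/g = 1324.4 kcal/day.

1324 kcal/day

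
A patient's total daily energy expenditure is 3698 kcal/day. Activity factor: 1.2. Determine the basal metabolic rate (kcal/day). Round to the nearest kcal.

BMR = TEE ÷ activity factor = 3698 ÷ 1.2 = 3081.6667 kcal/day.

3082 kcal/day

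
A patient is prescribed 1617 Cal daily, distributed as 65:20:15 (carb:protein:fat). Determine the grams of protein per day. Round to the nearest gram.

Protein energy = 20% × 1617 = 323.4 kcal.
At 4 kcal/g: 323.4 ÷ 4 = 80.85 g.

81 g/day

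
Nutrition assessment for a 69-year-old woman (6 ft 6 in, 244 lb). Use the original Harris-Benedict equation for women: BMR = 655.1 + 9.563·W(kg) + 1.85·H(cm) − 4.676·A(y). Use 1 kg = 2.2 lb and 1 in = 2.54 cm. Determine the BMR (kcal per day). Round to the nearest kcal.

Convert to metric: weight = 244 ÷ 2.2 = 110.9091 kg; height = (6×12 + 6) × 2.54 = 78 × 2.54 = 198.12 cm.
Harris-Benedict: BMR = 655.1 + 9.563(110.9091) + 1.85(198.12) − 4.676(69) = 1759.6016 kcal/day.

1760 kcal per day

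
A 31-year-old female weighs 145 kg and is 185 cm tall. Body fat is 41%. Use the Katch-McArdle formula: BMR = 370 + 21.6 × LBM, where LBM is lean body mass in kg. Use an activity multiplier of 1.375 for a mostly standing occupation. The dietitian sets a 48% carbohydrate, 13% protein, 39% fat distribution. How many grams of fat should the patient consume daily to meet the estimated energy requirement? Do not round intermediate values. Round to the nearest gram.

132 g/day

LBM = 145 × (1 − 0.41) = 85.55 kg. Katch-McArdle: BMR = 370 + 21.6 × 85.55 = 2217.88 kcal/day.
TEE = 2217.88 × 1.375 = 3049.585 kcal/day.
Fat energy = 39% × 3049.585 = 1189.3382 kcal.
Fat = 1189.3382 ÷ 9 kcal/g = 132.1487 g.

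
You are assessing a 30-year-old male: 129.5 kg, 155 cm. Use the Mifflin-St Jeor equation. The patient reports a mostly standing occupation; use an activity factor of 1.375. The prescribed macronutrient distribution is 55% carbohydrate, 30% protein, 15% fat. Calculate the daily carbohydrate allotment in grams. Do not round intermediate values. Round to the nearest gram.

Mifflin-St Jeor (male): BMR = 10(129.5) + 6.25(155) − 5(30) + 5 = 1295 + 968.75 − 150 + 5 = 2118.75 kcal/day.
TEE = 2118.75 × 1.375 = 2913.2813 kcal/day.
Carbohydrate energy = 55% × 2913.2813 = 1602.3047 kcal.
Carbohydrate = 1602.3047 ÷ 4 kcal/g = 400.5762 g.

401 g/day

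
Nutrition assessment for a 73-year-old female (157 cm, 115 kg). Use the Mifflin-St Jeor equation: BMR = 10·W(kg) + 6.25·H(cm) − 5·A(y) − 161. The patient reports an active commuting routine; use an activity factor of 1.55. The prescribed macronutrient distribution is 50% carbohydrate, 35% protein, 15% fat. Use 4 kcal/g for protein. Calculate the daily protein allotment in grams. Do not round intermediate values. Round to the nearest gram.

Mifflin-St Jeor (female): BMR = 10(115) + 6.25(157) − 5(73) − 161 = 1150 + 981.25 − 365 − 161 = 1605.25 kcal/day.
TEE = 1605.25 × 1.55 = 2488.1375 kcal/day.
Protein energy = 35% × 2488.1375 = 870.8481 kcal.
Protein = 870.8481 ÷ 4 kcal/g = 217.712 g.

218 g/day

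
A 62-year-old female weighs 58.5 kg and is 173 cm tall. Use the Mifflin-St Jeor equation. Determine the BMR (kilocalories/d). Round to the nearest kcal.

Mifflin-St Jeor (female): BMR = 10(58.5) + 6.25(173) − 5(62) − 161 = 585 + 1081.25 − 310 − 161 = 1195.25 kcal/day.

1195 kilocalories/d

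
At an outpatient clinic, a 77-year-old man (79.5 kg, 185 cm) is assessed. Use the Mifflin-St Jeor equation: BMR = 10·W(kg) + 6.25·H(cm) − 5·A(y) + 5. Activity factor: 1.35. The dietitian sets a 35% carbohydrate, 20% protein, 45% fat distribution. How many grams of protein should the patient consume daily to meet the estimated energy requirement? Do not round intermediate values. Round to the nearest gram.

106 g/day

Mifflin-St Jeor (male): BMR = 10(79.5) + 6.25(185) − 5(77) + 5 = 795 + 1156.25 − 385 + 5 = 1571.25 kcal/day.
TEE = 1571.25 × 1.35 = 2121.1875 kcal/day.
Protein energy = 20% × 2121.1875 = 424.2375 kcal.
Protein = 424.2375 ÷ 4 kcal/g = 106.0594 g.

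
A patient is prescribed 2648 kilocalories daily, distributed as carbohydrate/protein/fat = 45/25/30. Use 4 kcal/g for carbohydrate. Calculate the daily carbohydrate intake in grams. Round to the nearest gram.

Carbohydrate energy = 45% × 2648 = 1191.6 kcal.
At 4 kcal/g: 1191.6 ÷ 4 = 297.9 g.

298 g/day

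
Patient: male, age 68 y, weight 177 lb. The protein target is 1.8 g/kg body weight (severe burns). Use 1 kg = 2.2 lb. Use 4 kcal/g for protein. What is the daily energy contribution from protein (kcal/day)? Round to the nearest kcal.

Weight in kg = 177 ÷ 2.2 = 80.4545 kg.
Protein = 1.8 g/kg × 80.4545 kg = 144.8182 g/day.
Protein energy = 144.8182 g × 4 kcal/g = 579.2727 kcal/day.

579 kcal/day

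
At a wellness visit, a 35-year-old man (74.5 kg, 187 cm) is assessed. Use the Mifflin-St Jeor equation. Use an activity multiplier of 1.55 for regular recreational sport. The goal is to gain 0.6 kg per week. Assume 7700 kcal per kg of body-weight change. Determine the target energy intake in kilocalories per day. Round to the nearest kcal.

3363 kilocalories per day

Mifflin-St Jeor (male): BMR = 10(74.5) + 6.25(187) − 5(35) + 5 = 745 + 1168.75 − 175 + 5 = 1743.75 kcal/day.
TEE = 1743.75 × 1.55 = 2702.8125 kcal/day.
Required daily surplus = 0.6 × 7700 ÷ 7 = 660 kcal/day.
Target intake = 2702.8125 + 660 = 3362.8125 kcal/day.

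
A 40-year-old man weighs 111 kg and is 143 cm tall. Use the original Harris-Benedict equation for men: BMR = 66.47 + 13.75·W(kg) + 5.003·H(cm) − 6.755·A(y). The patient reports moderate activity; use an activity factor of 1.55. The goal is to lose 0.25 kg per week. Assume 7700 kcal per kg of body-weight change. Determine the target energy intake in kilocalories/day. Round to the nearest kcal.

2884 kilocalories/day

Harris-Benedict: BMR = 66.47 + 13.75(111) + 5.003(143) − 6.755(40) = 2037.949 kcal/day.
TEE = 2037.949 × 1.55 = 3158.821 kcal/day.
Required daily deficit = 0.25 × 7700 ÷ 7 = 275 kcal/day.
Target intake = 3158.821 − 275 = 2883.821 kcal/day.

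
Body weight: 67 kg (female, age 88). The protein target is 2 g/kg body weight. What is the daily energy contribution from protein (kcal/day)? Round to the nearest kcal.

Protein = 2 g/kg × 67 kg = 134 g/day.
Protein energy = 134 g × 4 kcal/g = 536 kcal/day.

536 kcal/day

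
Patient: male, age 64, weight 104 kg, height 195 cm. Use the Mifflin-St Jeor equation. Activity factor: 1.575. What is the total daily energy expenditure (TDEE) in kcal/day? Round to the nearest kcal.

Mifflin-St Jeor (male): BMR = 10(104) + 6.25(195) − 5(64) + 5 = 1040 + 1218.75 − 320 + 5 = 1943.75 kcal/day.
TEE = BMR × activity factor = 1943.75 × 1.575 = 3061.4063 kcal/day.

3061 kcal/day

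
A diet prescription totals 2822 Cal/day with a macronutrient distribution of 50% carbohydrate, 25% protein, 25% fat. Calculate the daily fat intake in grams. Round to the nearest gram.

Fat energy = 25% × 2822 = 705.5 kcal.
At 9 kcal/g: 705.5 ÷ 9 = 78.3889 g.

78 g/day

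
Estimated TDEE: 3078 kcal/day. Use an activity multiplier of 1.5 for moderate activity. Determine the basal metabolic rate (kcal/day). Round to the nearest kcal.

2052 kcal/day

BMR = TEE ÷ activity factor = 3078 ÷ 1.5 = 2052 kcal/day.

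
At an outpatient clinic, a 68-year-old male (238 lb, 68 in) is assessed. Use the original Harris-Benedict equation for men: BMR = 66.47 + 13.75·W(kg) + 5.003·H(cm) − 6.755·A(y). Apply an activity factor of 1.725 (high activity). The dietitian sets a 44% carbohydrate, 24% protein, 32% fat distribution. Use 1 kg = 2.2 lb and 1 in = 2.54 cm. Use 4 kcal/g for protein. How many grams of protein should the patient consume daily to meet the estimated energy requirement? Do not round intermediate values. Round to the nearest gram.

Convert to metric: weight = 238 ÷ 2.2 = 108.1818 kg; height = 68 × 2.54 = 172.72 cm.
Harris-Benedict: BMR = 66.47 + 13.75(108.1818) + 5.003(172.72) − 6.755(68) = 1958.7482 kcal/day.
TEE = 1958.7482 × 1.725 = 3378.8406 kcal/day.
Protein energy = 24% × 3378.8406 = 810.9217 kcal.
Protein = 810.9217 ÷ 4 kcal/g = 202.7304 g.

203 g/day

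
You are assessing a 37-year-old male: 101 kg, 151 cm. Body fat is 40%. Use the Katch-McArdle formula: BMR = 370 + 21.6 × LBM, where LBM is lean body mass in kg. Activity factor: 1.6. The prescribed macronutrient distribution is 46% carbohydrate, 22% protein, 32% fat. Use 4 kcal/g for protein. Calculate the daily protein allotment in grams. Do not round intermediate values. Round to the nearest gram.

148 g/day

LBM = 101 × (1 − 0.4) = 60.6 kg. Katch-McArdle: BMR = 370 + 21.6 × 60.6 = 1678.96 kcal/day.
TEE = 1678.96 × 1.6 = 2686.336 kcal/day.
Protein energy = 22% × 2686.336 = 590.9939 kcal.
Protein = 590.9939 ÷ 4 kcal/g = 147.7485 g.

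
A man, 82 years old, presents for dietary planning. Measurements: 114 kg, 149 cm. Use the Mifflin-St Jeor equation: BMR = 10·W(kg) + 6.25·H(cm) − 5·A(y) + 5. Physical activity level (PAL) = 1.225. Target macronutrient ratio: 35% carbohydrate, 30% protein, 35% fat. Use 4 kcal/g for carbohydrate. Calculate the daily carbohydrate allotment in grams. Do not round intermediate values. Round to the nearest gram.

179 g/day

Mifflin-St Jeor (male): BMR = 10(114) + 6.25(149) − 5(82) + 5 = 1140 + 931.25 − 410 + 5 = 1666.25 kcal/day.
TEE = 1666.25 × 1.225 = 2041.1563 kcal/day.
Carbohydrate energy = 35% × 2041.1563 = 714.4047 kcal.
Carbohydrate = 714.4047 ÷ 4 kcal/g = 178.6012 g.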